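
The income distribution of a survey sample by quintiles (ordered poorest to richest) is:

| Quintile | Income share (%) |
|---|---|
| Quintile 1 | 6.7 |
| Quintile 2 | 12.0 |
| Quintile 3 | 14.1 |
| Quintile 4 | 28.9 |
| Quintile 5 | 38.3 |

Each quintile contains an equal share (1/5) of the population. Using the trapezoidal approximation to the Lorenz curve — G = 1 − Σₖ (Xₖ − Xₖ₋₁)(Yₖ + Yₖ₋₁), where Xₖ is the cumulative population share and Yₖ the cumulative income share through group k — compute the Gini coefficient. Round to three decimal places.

Cumulative income shares Yₖ: 0.0670, 0.1870, 0.3280, 0.6170, 1.0000
Σ (Xₖ−Xₖ₋₁)(Yₖ+Yₖ₋₁) = (1/5)(0.0670+0.0000) + (1/5)(0.1870+0.0670) + (1/5)(0.3280+0.1870) + (1/5)(0.6170+0.3280) + (1/5)(1.0000+0.6170)
  = 0.0134 + 0.0508 + 0.1030 + 0.1890 + 0.3234 = 0.6796
G = 1 − 0.6796 = 0.3204

0.320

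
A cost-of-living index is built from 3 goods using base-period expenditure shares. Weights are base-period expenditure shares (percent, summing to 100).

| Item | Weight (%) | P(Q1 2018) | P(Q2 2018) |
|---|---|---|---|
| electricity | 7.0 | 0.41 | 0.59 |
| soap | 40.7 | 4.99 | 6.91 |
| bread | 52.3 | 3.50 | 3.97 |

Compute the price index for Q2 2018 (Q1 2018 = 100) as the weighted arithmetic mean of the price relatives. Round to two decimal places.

125.76

electricity: 7.0 × (0.59/0.41) = 7.0 × 1.439024 = 10.0732
soap: 40.7 × (6.91/4.99) = 40.7 × 1.384770 = 56.3601
bread: 52.3 × (3.97/3.50) = 52.3 × 1.134286 = 59.3231
Index = Σ wᵢ·(p₁ᵢ/p₀ᵢ) = 10.0732 + 56.3601 + 59.3231 = 125.7564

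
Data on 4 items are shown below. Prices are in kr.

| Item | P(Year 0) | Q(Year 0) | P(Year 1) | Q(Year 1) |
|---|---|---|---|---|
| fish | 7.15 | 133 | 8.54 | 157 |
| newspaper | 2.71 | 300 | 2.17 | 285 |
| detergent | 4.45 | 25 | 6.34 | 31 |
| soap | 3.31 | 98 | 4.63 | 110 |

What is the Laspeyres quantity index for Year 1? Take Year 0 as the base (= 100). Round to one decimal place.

109.0

Laspeyres quantity index uses base-period prices as weights.
ΣP(Year 0)·Q(Year 1) = 7.15×157 + 2.71×285 + 4.45×31 + 3.31×110 = 1122.55 + 772.35 + 137.95 + 364.1 = 2396.95
ΣP(Year 0)·Q(Year 0) = 7.15×133 + 2.71×300 + 4.45×25 + 3.31×98 = 950.95 + 813 + 111.25 + 324.38 = 2199.58
Index = 2396.95 / 2199.58 × 100 = 108.9731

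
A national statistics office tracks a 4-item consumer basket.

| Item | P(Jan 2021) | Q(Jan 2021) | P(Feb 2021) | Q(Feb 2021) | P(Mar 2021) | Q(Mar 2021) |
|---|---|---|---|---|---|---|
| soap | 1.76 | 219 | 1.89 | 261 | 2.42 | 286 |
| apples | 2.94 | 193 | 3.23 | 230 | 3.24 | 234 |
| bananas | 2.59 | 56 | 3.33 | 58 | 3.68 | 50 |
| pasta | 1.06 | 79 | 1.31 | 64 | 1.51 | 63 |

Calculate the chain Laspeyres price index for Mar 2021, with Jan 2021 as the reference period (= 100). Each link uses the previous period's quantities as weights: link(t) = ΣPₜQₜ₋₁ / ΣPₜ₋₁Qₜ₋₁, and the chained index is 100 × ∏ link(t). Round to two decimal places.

125.22

Link Jan 2021→Feb 2021:
ΣP(Feb 2021)Q(Jan 2021) = 1.89×219 + 3.23×193 + 3.33×56 + 1.31×79 = 413.91 + 623.39 + 186.48 + 103.49 = 1327.27
ΣP(Jan 2021)Q(Jan 2021) = 1.76×219 + 2.94×193 + 2.59×56 + 1.06×79 = 385.44 + 567.42 + 145.04 + 83.74 = 1181.64
link = 1327.27/1181.64 = 1.123244
Link Feb 2021→Mar 2021:
ΣP(Mar 2021)Q(Feb 2021) = 2.42×261 + 3.24×230 + 3.68×58 + 1.51×64 = 631.62 + 745.2 + 213.44 + 96.64 = 1686.9
ΣP(Feb 2021)Q(Feb 2021) = 1.89×261 + 3.23×230 + 3.33×58 + 1.31×64 = 493.29 + 742.9 + 193.14 + 83.84 = 1513.17
link = 1686.9/1513.17 = 1.114812
Chained index = 100 × 1.123244 × 1.114812 = 125.2206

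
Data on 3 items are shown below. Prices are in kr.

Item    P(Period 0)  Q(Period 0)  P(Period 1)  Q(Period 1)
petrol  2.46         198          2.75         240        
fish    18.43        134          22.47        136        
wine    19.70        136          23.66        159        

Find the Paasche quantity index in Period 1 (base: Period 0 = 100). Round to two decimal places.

Paasche quantity index uses current-period prices as weights.
ΣP(Period 1)·Q(Period 1) = 2.75×240 + 22.47×136 + 23.66×159 = 660 + 3055.92 + 3761.94 = 7477.86
ΣP(Period 1)·Q(Period 0) = 2.75×198 + 22.47×134 + 23.66×136 = 544.5 + 3010.98 + 3217.76 = 6773.24
Index = 7477.86 / 6773.24 × 100 = 110.4030

110.40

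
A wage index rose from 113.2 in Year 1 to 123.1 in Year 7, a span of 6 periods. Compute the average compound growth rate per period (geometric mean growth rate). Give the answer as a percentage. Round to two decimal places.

Growth factor = (123.1/113.2)^(1/6) = (1.087456)^(1/6) = 1.014072
Growth rate = 1.014072 − 1 = 0.014072 = 1.4072%

1.41%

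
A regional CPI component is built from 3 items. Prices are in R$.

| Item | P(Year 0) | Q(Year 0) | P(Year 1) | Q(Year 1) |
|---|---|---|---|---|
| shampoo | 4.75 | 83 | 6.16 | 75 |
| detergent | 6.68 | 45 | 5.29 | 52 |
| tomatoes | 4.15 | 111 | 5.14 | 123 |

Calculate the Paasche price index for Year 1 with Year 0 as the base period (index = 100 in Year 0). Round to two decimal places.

112.79

Paasche price index uses current-period quantities as weights.
ΣP(Year 1)·Q(Year 1) = 6.16×75 + 5.29×52 + 5.14×123 = 462 + 275.08 + 632.22 = 1369.3
ΣP(Year 0)·Q(Year 1) = 4.75×75 + 6.68×52 + 4.15×123 = 356.25 + 347.36 + 510.45 = 1214.06
Index = 1369.3 / 1214.06 × 100 = 112.7868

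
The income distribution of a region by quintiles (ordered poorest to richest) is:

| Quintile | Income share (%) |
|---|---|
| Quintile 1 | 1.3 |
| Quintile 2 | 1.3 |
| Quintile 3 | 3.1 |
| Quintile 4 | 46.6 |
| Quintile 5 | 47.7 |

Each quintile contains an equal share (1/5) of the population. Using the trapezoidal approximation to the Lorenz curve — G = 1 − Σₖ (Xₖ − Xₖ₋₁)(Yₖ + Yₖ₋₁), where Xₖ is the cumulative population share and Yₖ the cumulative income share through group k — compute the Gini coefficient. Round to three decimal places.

0.552

Cumulative income shares Yₖ: 0.0130, 0.0260, 0.0570, 0.5230, 1.0000
Σ (Xₖ−Xₖ₋₁)(Yₖ+Yₖ₋₁) = (1/5)(0.0130+0.0000) + (1/5)(0.0260+0.0130) + (1/5)(0.0570+0.0260) + (1/5)(0.5230+0.0570) + (1/5)(1.0000+0.5230)
  = 0.0026 + 0.0078 + 0.0166 + 0.1160 + 0.3046 = 0.4476
G = 1 − 0.4476 = 0.5524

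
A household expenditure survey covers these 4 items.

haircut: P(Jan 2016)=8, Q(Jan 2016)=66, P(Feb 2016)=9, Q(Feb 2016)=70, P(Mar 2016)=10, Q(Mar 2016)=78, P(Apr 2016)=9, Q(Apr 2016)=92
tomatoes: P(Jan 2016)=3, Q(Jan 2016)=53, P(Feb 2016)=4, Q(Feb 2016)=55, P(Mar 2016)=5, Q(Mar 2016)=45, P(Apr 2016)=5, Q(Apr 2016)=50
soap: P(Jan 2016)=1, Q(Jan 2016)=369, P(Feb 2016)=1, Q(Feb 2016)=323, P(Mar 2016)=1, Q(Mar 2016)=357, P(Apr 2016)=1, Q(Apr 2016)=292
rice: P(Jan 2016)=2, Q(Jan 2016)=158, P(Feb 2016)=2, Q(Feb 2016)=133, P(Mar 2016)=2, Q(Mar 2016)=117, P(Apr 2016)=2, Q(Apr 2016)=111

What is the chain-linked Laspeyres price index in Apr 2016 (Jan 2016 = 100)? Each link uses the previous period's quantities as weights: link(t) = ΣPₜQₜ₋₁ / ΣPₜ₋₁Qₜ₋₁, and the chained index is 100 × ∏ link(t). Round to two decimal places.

112.34

Link Jan 2016→Feb 2016:
ΣP(Feb 2016)Q(Jan 2016) = 9×66 + 4×53 + 1×369 + 2×158 = 594 + 212 + 369 + 316 = 1491
ΣP(Jan 2016)Q(Jan 2016) = 8×66 + 3×53 + 1×369 + 2×158 = 528 + 159 + 369 + 316 = 1372
link = 1491/1372 = 1.086735
Link Feb 2016→Mar 2016:
ΣP(Mar 2016)Q(Feb 2016) = 10×70 + 5×55 + 1×323 + 2×133 = 700 + 275 + 323 + 266 = 1564
ΣP(Feb 2016)Q(Feb 2016) = 9×70 + 4×55 + 1×323 + 2×133 = 630 + 220 + 323 + 266 = 1439
link = 1564/1439 = 1.086866
Link Mar 2016→Apr 2016:
ΣP(Apr 2016)Q(Mar 2016) = 9×78 + 5×45 + 1×357 + 2×117 = 702 + 225 + 357 + 234 = 1518
ΣP(Mar 2016)Q(Mar 2016) = 10×78 + 5×45 + 1×357 + 2×117 = 780 + 225 + 357 + 234 = 1596
link = 1518/1596 = 0.951128
Chained index = 100 × 1.086735 × 1.086866 × 0.951128 = 112.3410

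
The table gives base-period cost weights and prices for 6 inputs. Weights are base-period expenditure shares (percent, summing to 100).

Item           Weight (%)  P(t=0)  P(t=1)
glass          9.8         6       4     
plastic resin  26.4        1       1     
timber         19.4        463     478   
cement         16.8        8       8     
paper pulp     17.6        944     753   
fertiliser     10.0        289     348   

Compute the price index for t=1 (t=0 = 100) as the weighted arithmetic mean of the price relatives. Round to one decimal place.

95.8

glass: 9.8 × (4/6) = 9.8 × 0.666667 = 6.5333
plastic resin: 26.4 × (1/1) = 26.4 × 1.000000 = 26.4000
timber: 19.4 × (478/463) = 19.4 × 1.032397 = 20.0285
cement: 16.8 × (8/8) = 16.8 × 1.000000 = 16.8000
paper pulp: 17.6 × (753/944) = 17.6 × 0.797669 = 14.0390
fertiliser: 10.0 × (348/289) = 10.0 × 1.204152 = 12.0415
Index = Σ wᵢ·(p₁ᵢ/p₀ᵢ) = 6.5333 + 26.4000 + 20.0285 + 16.8000 + 14.0390 + 12.0415 = 95.8423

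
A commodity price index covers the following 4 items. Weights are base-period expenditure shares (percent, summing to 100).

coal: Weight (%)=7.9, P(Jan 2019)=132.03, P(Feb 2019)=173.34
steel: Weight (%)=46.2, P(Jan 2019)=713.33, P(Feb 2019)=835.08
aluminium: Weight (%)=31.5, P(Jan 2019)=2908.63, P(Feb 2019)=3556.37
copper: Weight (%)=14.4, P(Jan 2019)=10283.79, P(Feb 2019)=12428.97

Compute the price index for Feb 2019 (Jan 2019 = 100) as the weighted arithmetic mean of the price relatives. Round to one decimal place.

coal: 7.9 × (173.34/132.03) = 7.9 × 1.312883 = 10.3718
steel: 46.2 × (835.08/713.33) = 46.2 × 1.170678 = 54.0853
aluminium: 31.5 × (3556.37/2908.63) = 31.5 × 1.222696 = 38.5149
copper: 14.4 × (12428.97/10283.79) = 14.4 × 1.208598 = 17.4038
Index = Σ wᵢ·(p₁ᵢ/p₀ᵢ) = 10.3718 + 54.0853 + 38.5149 + 17.4038 = 120.3759

120.4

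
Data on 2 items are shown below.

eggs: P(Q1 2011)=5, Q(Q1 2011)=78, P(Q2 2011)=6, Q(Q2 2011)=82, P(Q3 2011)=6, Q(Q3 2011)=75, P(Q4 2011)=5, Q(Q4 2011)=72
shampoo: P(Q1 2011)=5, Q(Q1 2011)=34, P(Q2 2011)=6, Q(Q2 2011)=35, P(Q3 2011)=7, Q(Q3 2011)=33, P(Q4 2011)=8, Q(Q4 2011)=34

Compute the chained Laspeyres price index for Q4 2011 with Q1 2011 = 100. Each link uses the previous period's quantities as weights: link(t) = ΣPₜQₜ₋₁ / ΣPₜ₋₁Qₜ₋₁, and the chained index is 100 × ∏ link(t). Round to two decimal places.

Link Q1 2011→Q2 2011:
ΣP(Q2 2011)Q(Q1 2011) = 6×78 + 6×34 = 468 + 204 = 672
ΣP(Q1 2011)Q(Q1 2011) = 5×78 + 5×34 = 390 + 170 = 560
link = 672/560 = 1.200000
Link Q2 2011→Q3 2011:
ΣP(Q3 2011)Q(Q2 2011) = 6×82 + 7×35 = 492 + 245 = 737
ΣP(Q2 2011)Q(Q2 2011) = 6×82 + 6×35 = 492 + 210 = 702
link = 737/702 = 1.049858
Link Q3 2011→Q4 2011:
ΣP(Q4 2011)Q(Q3 2011) = 5×75 + 8×33 = 375 + 264 = 639
ΣP(Q3 2011)Q(Q3 2011) = 6×75 + 7×33 = 450 + 231 = 681
link = 639/681 = 0.938326
Chained index = 100 × 1.200000 × 1.049858 × 0.938326 = 118.2130

118.21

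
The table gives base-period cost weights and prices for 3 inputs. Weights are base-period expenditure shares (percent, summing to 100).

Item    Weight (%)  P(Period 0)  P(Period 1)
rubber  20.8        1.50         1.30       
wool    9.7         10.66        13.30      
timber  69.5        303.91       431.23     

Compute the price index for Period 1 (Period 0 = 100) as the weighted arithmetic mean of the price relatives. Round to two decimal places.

rubber: 20.8 × (1.30/1.50) = 20.8 × 0.866667 = 18.0267
wool: 9.7 × (13.30/10.66) = 9.7 × 1.247655 = 12.1023
timber: 69.5 × (431.23/303.91) = 69.5 × 1.418940 = 98.6163
Index = Σ wᵢ·(p₁ᵢ/p₀ᵢ) = 18.0267 + 12.1023 + 98.6163 = 128.7452

128.75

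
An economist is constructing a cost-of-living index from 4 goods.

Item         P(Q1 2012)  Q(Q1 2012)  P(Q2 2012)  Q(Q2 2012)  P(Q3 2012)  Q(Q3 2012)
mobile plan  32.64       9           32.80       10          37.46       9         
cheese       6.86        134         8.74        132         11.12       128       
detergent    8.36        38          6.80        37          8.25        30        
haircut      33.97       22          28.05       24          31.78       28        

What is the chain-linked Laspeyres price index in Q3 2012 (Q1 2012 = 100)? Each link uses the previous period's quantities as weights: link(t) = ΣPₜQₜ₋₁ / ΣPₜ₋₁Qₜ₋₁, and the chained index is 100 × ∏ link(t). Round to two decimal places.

124.33

Link Q1 2012→Q2 2012:
ΣP(Q2 2012)Q(Q1 2012) = 32.80×9 + 8.74×134 + 6.80×38 + 28.05×22 = 295.2 + 1171.16 + 258.4 + 617.1 = 2341.86
ΣP(Q1 2012)Q(Q1 2012) = 32.64×9 + 6.86×134 + 8.36×38 + 33.97×22 = 293.76 + 919.24 + 317.68 + 747.34 = 2278.02
link = 2341.86/2278.02 = 1.028024
Link Q2 2012→Q3 2012:
ΣP(Q3 2012)Q(Q2 2012) = 37.46×10 + 11.12×132 + 8.25×37 + 31.78×24 = 374.6 + 1467.84 + 305.25 + 762.72 = 2910.41
ΣP(Q2 2012)Q(Q2 2012) = 32.80×10 + 8.74×132 + 6.80×37 + 28.05×24 = 328 + 1153.68 + 251.6 + 673.2 = 2406.48
link = 2910.41/2406.48 = 1.209405
Chained index = 100 × 1.028024 × 1.209405 = 124.3298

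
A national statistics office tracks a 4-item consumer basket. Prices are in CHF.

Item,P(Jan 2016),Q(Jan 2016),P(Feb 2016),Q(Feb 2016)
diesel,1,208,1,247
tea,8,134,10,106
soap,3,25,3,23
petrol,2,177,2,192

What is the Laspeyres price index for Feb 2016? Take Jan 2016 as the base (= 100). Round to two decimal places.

Laspeyres price index uses base-period quantities as weights.
ΣP(Feb 2016)·Q(Jan 2016) = 1×208 + 10×134 + 3×25 + 2×177 = 208 + 1340 + 75 + 354 = 1977
ΣP(Jan 2016)·Q(Jan 2016) = 1×208 + 8×134 + 3×25 + 2×177 = 208 + 1072 + 75 + 354 = 1709
Index = 1977 / 1709 × 100 = 115.6817

115.68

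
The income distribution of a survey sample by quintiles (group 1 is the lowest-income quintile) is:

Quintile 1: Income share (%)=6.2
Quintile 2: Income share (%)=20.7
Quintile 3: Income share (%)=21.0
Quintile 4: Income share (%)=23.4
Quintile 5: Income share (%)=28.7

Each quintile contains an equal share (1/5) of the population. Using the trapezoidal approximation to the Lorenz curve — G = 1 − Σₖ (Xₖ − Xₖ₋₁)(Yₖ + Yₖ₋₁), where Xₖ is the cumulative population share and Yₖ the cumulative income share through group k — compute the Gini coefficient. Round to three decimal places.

0.191

Cumulative income shares Yₖ: 0.0620, 0.2690, 0.4790, 0.7130, 1.0000
Σ (Xₖ−Xₖ₋₁)(Yₖ+Yₖ₋₁) = (1/5)(0.0620+0.0000) + (1/5)(0.2690+0.0620) + (1/5)(0.4790+0.2690) + (1/5)(0.7130+0.4790) + (1/5)(1.0000+0.7130)
  = 0.0124 + 0.0662 + 0.1496 + 0.2384 + 0.3426 = 0.8092
G = 1 − 0.8092 = 0.1908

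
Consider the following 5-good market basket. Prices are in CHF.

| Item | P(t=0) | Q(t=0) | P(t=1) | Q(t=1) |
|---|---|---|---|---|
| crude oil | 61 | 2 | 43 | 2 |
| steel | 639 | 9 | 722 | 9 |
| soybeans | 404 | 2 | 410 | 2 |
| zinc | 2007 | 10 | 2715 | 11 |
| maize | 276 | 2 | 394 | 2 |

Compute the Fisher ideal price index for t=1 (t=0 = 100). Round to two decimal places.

129.64

Laspeyres component (base-period weights):
ΣP(t=1)Q(t=0) = 43×2 + 722×9 + 410×2 + 2715×10 + 394×2 = 86 + 6498 + 820 + 27150 + 788 = 35342
ΣP(t=0)Q(t=0) = 61×2 + 639×9 + 404×2 + 2007×10 + 276×2 = 122 + 5751 + 808 + 20070 + 552 = 27303
L = 35342 / 27303 × 100 = 129.4437
Paasche component (current-period weights):
ΣP(t=1)Q(t=1) = 43×2 + 722×9 + 410×2 + 2715×11 + 394×2 = 86 + 6498 + 820 + 29865 + 788 = 38057
ΣP(t=0)Q(t=1) = 61×2 + 639×9 + 404×2 + 2007×11 + 276×2 = 122 + 5751 + 808 + 22077 + 552 = 29310
P = 38057 / 29310 × 100 = 129.8431
Fisher = √(L × P) = √(129.4437 × 129.8431) = 129.6432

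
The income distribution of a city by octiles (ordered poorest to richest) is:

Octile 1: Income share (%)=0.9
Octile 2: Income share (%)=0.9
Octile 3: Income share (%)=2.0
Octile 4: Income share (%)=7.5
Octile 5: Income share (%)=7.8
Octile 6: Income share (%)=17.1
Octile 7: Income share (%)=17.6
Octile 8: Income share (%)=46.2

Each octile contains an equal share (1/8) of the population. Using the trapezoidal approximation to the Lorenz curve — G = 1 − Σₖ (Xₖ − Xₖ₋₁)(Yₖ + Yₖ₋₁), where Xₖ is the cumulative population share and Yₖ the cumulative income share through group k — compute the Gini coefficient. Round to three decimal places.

Cumulative income shares Yₖ: 0.0090, 0.0180, 0.0380, 0.1130, 0.1910, 0.3620, 0.5380, 1.0000
Σ (Xₖ−Xₖ₋₁)(Yₖ+Yₖ₋₁) = (1/8)(0.0090+0.0000) + (1/8)(0.0180+0.0090) + (1/8)(0.0380+0.0180) + (1/8)(0.1130+0.0380) + (1/8)(0.1910+0.1130) + (1/8)(0.3620+0.1910) + (1/8)(0.5380+0.3620) + (1/8)(1.0000+0.5380)
  = 0.0011 + 0.0034 + 0.0070 + 0.0189 + 0.0380 + 0.0691 + 0.1125 + 0.1923 = 0.4422
G = 1 − 0.4422 = 0.5577

0.558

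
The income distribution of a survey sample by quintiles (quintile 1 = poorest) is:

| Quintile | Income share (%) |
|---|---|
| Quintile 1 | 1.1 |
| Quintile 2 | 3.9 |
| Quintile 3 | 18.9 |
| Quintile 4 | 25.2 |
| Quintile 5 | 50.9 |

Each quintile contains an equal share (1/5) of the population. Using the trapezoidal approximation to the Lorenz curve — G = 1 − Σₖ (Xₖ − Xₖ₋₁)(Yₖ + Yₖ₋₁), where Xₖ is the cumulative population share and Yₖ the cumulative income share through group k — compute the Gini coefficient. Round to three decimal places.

Cumulative income shares Yₖ: 0.0110, 0.0500, 0.2390, 0.4910, 1.0000
Σ (Xₖ−Xₖ₋₁)(Yₖ+Yₖ₋₁) = (1/5)(0.0110+0.0000) + (1/5)(0.0500+0.0110) + (1/5)(0.2390+0.0500) + (1/5)(0.4910+0.2390) + (1/5)(1.0000+0.4910)
  = 0.0022 + 0.0122 + 0.0578 + 0.1460 + 0.2982 = 0.5164
G = 1 − 0.5164 = 0.4836

0.484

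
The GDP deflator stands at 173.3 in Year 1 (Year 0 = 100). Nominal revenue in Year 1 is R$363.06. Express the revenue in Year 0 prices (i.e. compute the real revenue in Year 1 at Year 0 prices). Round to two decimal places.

209.50

Real = Nominal ÷ (Index/100) = 363.06 ÷ (173.3/100)
     = 363.06 ÷ 1.733 = 209.4980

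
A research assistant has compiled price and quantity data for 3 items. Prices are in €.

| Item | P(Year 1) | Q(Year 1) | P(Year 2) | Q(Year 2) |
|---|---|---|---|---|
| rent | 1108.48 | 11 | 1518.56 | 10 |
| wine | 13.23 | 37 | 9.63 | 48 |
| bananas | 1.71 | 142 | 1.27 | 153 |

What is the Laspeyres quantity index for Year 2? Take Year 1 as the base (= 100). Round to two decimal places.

92.70

Laspeyres quantity index uses base-period prices as weights.
ΣP(Year 1)·Q(Year 2) = 1108.48×10 + 13.23×48 + 1.71×153 = 11084.8 + 635.04 + 261.63 = 11981.47
ΣP(Year 1)·Q(Year 1) = 1108.48×11 + 13.23×37 + 1.71×142 = 12193.28 + 489.51 + 242.82 = 12925.61
Index = 11981.47 / 12925.61 × 100 = 92.6956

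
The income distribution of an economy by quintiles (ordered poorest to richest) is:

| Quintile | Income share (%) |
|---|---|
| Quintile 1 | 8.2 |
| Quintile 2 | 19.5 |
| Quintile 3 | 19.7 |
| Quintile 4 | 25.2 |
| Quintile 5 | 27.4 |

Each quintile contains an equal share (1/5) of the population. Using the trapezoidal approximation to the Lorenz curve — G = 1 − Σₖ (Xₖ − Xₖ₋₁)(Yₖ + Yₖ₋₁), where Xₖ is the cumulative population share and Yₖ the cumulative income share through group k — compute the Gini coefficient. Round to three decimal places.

Cumulative income shares Yₖ: 0.0820, 0.2770, 0.4740, 0.7260, 1.0000
Σ (Xₖ−Xₖ₋₁)(Yₖ+Yₖ₋₁) = (1/5)(0.0820+0.0000) + (1/5)(0.2770+0.0820) + (1/5)(0.4740+0.2770) + (1/5)(0.7260+0.4740) + (1/5)(1.0000+0.7260)
  = 0.0164 + 0.0718 + 0.1502 + 0.2400 + 0.3452 = 0.8236
G = 1 − 0.8236 = 0.1764

0.176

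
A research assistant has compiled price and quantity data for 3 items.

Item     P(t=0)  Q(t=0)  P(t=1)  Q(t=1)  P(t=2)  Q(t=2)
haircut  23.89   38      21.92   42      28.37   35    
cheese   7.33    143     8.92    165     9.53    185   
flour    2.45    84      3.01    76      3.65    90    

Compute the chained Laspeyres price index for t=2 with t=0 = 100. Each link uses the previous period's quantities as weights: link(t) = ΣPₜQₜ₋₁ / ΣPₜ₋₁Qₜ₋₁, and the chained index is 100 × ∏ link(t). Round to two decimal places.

126.74

Link t=0→t=1:
ΣP(t=1)Q(t=0) = 21.92×38 + 8.92×143 + 3.01×84 = 832.96 + 1275.56 + 252.84 = 2361.36
ΣP(t=0)Q(t=0) = 23.89×38 + 7.33×143 + 2.45×84 = 907.82 + 1048.19 + 205.8 = 2161.81
link = 2361.36/2161.81 = 1.092307
Link t=1→t=2:
ΣP(t=2)Q(t=1) = 28.37×42 + 9.53×165 + 3.65×76 = 1191.54 + 1572.45 + 277.4 = 3041.39
ΣP(t=1)Q(t=1) = 21.92×42 + 8.92×165 + 3.01×76 = 920.64 + 1471.8 + 228.76 = 2621.2
link = 3041.39/2621.2 = 1.160304
Chained index = 100 × 1.092307 × 1.160304 = 126.7409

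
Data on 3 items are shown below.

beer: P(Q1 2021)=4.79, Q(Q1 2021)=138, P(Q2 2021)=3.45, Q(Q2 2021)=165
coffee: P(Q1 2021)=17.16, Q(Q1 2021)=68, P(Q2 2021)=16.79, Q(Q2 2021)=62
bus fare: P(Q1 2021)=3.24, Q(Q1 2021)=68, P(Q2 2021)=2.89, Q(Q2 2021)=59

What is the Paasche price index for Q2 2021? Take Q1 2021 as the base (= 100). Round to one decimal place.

87.1

Paasche price index uses current-period quantities as weights.
ΣP(Q2 2021)·Q(Q2 2021) = 3.45×165 + 16.79×62 + 2.89×59 = 569.25 + 1040.98 + 170.51 = 1780.74
ΣP(Q1 2021)·Q(Q2 2021) = 4.79×165 + 17.16×62 + 3.24×59 = 790.35 + 1063.92 + 191.16 = 2045.43
Index = 1780.74 / 2045.43 × 100 = 87.0594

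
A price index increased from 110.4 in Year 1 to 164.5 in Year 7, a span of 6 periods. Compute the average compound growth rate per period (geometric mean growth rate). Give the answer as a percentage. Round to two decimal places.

Growth factor = (164.5/110.4)^(1/6) = (1.490036)^(1/6) = 1.068725
Growth rate = 1.068725 − 1 = 0.068725 = 6.8725%

6.87%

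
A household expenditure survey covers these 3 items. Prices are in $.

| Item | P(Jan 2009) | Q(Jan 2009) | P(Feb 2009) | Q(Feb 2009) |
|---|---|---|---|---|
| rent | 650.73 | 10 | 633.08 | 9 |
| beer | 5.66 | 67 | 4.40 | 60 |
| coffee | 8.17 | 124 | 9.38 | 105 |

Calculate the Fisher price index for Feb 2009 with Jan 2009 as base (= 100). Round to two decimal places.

Laspeyres component (base-period weights):
ΣP(Feb 2009)Q(Jan 2009) = 633.08×10 + 4.40×67 + 9.38×124 = 6330.8 + 294.8 + 1163.12 = 7788.72
ΣP(Jan 2009)Q(Jan 2009) = 650.73×10 + 5.66×67 + 8.17×124 = 6507.3 + 379.22 + 1013.08 = 7899.6
L = 7788.72 / 7899.6 × 100 = 98.5964
Paasche component (current-period weights):
ΣP(Feb 2009)Q(Feb 2009) = 633.08×9 + 4.40×60 + 9.38×105 = 5697.72 + 264 + 984.9 = 6946.62
ΣP(Jan 2009)Q(Feb 2009) = 650.73×9 + 5.66×60 + 8.17×105 = 5856.57 + 339.6 + 857.85 = 7054.02
P = 6946.62 / 7054.02 × 100 = 98.4775
Fisher = √(L × P) = √(98.5964 × 98.4775) = 98.5369

98.54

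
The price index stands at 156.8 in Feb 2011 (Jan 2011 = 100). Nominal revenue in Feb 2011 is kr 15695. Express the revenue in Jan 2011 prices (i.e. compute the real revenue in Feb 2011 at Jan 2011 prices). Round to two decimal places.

10009.57

Real = Nominal ÷ (Index/100) = 15695 ÷ (156.8/100)
     = 15695 ÷ 1.568 = 10009.5663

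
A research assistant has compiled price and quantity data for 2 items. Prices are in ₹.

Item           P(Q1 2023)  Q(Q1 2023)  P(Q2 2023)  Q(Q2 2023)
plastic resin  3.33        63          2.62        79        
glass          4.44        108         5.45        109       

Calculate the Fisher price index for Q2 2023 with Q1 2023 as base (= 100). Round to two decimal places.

108.28

Laspeyres component (base-period weights):
ΣP(Q2 2023)Q(Q1 2023) = 2.62×63 + 5.45×108 = 165.06 + 588.6 = 753.66
ΣP(Q1 2023)Q(Q1 2023) = 3.33×63 + 4.44×108 = 209.79 + 479.52 = 689.31
L = 753.66 / 689.31 × 100 = 109.3354
Paasche component (current-period weights):
ΣP(Q2 2023)Q(Q2 2023) = 2.62×79 + 5.45×109 = 206.98 + 594.05 = 801.03
ΣP(Q1 2023)Q(Q2 2023) = 3.33×79 + 4.44×109 = 263.07 + 483.96 = 747.03
P = 801.03 / 747.03 × 100 = 107.2286
Fisher = √(L × P) = √(109.3354 × 107.2286) = 108.2769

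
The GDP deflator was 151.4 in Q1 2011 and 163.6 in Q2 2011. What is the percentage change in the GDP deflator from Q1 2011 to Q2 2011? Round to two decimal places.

8.06%

Change = (163.6 − 151.4) / 151.4 × 100
       = 12.2 / 151.4 × 100 = 8.0581%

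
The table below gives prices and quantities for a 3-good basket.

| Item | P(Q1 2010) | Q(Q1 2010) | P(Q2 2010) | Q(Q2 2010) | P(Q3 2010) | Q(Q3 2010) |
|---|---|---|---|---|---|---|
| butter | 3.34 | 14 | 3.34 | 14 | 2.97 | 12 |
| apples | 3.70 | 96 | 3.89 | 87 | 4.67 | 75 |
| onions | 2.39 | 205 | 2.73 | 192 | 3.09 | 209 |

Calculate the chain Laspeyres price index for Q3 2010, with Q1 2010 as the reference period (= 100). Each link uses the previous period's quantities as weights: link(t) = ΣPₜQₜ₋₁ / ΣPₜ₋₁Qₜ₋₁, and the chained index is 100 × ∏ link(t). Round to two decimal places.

125.78

Link Q1 2010→Q2 2010:
ΣP(Q2 2010)Q(Q1 2010) = 3.34×14 + 3.89×96 + 2.73×205 = 46.76 + 373.44 + 559.65 = 979.85
ΣP(Q1 2010)Q(Q1 2010) = 3.34×14 + 3.70×96 + 2.39×205 = 46.76 + 355.2 + 489.95 = 891.91
link = 979.85/891.91 = 1.098597
Link Q2 2010→Q3 2010:
ΣP(Q3 2010)Q(Q2 2010) = 2.97×14 + 4.67×87 + 3.09×192 = 41.58 + 406.29 + 593.28 = 1041.15
ΣP(Q2 2010)Q(Q2 2010) = 3.34×14 + 3.89×87 + 2.73×192 = 46.76 + 338.43 + 524.16 = 909.35
link = 1041.15/909.35 = 1.144939
Chained index = 100 × 1.098597 × 1.144939 = 125.7827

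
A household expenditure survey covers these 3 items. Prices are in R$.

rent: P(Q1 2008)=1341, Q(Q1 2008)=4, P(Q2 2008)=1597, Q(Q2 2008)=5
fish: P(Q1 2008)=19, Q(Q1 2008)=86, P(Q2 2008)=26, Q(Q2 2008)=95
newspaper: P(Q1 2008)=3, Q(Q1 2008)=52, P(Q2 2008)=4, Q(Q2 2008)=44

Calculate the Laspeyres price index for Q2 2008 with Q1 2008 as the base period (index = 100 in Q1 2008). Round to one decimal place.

Laspeyres price index uses base-period quantities as weights.
ΣP(Q2 2008)·Q(Q1 2008) = 1597×4 + 26×86 + 4×52 = 6388 + 2236 + 208 = 8832
ΣP(Q1 2008)·Q(Q1 2008) = 1341×4 + 19×86 + 3×52 = 5364 + 1634 + 156 = 7154
Index = 8832 / 7154 × 100 = 123.4554

123.5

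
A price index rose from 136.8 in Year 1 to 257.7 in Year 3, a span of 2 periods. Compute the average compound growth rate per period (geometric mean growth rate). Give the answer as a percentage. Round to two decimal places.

37.25%

Growth factor = (257.7/136.8)^(1/2) = (1.883772)^(1/2) = 1.372506
Growth rate = 1.372506 − 1 = 0.372506 = 37.2506%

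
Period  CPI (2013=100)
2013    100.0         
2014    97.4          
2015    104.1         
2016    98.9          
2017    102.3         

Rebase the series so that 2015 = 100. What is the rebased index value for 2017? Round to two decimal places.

Rebased(2017) = 102.3 / 104.1 × 100 = 98.2709

98.27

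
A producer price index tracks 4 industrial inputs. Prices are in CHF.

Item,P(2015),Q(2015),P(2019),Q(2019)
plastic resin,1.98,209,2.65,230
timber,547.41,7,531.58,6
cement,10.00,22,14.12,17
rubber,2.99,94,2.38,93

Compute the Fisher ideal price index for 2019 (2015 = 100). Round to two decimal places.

Laspeyres component (base-period weights):
ΣP(2019)Q(2015) = 2.65×209 + 531.58×7 + 14.12×22 + 2.38×94 = 553.85 + 3721.06 + 310.64 + 223.72 = 4809.27
ΣP(2015)Q(2015) = 1.98×209 + 547.41×7 + 10.00×22 + 2.99×94 = 413.82 + 3831.87 + 220 + 281.06 = 4746.75
L = 4809.27 / 4746.75 × 100 = 101.3171
Paasche component (current-period weights):
ΣP(2019)Q(2019) = 2.65×230 + 531.58×6 + 14.12×17 + 2.38×93 = 609.5 + 3189.48 + 240.04 + 221.34 = 4260.36
ΣP(2015)Q(2019) = 1.98×230 + 547.41×6 + 10.00×17 + 2.99×93 = 455.4 + 3284.46 + 170 + 278.07 = 4187.93
P = 4260.36 / 4187.93 × 100 = 101.7295
Fisher = √(L × P) = √(101.3171 × 101.7295) = 101.5231

101.52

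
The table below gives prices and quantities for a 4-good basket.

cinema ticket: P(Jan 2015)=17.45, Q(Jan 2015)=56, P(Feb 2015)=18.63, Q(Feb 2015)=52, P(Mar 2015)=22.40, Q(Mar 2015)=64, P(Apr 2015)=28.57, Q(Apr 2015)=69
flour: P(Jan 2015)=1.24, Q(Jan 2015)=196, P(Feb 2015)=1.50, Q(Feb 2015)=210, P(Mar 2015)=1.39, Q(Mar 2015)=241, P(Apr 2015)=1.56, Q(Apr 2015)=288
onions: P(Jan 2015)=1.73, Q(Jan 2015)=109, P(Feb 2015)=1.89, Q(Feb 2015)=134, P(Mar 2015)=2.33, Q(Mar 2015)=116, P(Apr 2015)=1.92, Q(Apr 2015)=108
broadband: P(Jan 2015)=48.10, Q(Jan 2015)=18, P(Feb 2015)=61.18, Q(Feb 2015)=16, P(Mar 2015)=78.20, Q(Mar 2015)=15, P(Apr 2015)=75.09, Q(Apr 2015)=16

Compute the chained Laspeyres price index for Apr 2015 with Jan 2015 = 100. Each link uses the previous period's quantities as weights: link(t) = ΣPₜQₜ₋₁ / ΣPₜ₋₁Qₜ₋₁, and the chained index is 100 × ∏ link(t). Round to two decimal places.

154.41

Link Jan 2015→Feb 2015:
ΣP(Feb 2015)Q(Jan 2015) = 18.63×56 + 1.50×196 + 1.89×109 + 61.18×18 = 1043.28 + 294 + 206.01 + 1101.24 = 2644.53
ΣP(Jan 2015)Q(Jan 2015) = 17.45×56 + 1.24×196 + 1.73×109 + 48.10×18 = 977.2 + 243.04 + 188.57 + 865.8 = 2274.61
link = 2644.53/2274.61 = 1.162630
Link Feb 2015→Mar 2015:
ΣP(Mar 2015)Q(Feb 2015) = 22.40×52 + 1.39×210 + 2.33×134 + 78.20×16 = 1164.8 + 291.9 + 312.22 + 1251.2 = 3020.12
ΣP(Feb 2015)Q(Feb 2015) = 18.63×52 + 1.50×210 + 1.89×134 + 61.18×16 = 968.76 + 315 + 253.26 + 978.88 = 2515.9
link = 3020.12/2515.9 = 1.200413
Link Mar 2015→Apr 2015:
ΣP(Apr 2015)Q(Mar 2015) = 28.57×64 + 1.56×241 + 1.92×116 + 75.09×15 = 1828.48 + 375.96 + 222.72 + 1126.35 = 3553.51
ΣP(Mar 2015)Q(Mar 2015) = 22.40×64 + 1.39×241 + 2.33×116 + 78.20×15 = 1433.6 + 334.99 + 270.28 + 1173 = 3211.87
link = 3553.51/3211.87 = 1.106368
Chained index = 100 × 1.162630 × 1.200413 × 1.106368 = 154.4088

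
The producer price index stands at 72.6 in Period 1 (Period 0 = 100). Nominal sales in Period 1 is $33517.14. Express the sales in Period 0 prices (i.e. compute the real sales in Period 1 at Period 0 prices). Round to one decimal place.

46166.9

Real = Nominal ÷ (Index/100) = 33517.14 ÷ (72.6/100)
     = 33517.14 ÷ 0.726 = 46166.8595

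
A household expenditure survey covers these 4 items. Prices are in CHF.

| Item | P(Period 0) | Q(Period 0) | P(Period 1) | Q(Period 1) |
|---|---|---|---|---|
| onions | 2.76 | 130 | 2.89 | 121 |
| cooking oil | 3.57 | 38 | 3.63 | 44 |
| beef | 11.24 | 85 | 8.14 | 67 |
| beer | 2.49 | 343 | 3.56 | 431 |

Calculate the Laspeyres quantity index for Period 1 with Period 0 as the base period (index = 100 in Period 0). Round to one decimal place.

100.6

Laspeyres quantity index uses base-period prices as weights.
ΣP(Period 0)·Q(Period 1) = 2.76×121 + 3.57×44 + 11.24×67 + 2.49×431 = 333.96 + 157.08 + 753.08 + 1073.19 = 2317.31
ΣP(Period 0)·Q(Period 0) = 2.76×130 + 3.57×38 + 11.24×85 + 2.49×343 = 358.8 + 135.66 + 955.4 + 854.07 = 2303.93
Index = 2317.31 / 2303.93 × 100 = 100.5807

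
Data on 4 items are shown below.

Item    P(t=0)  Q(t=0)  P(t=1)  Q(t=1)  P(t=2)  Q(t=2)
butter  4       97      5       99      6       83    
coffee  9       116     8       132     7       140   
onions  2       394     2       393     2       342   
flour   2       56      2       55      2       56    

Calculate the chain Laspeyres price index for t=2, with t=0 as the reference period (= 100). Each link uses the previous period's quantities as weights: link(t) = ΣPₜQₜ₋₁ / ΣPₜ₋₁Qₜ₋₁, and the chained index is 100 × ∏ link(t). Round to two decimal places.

Link t=0→t=1:
ΣP(t=1)Q(t=0) = 5×97 + 8×116 + 2×394 + 2×56 = 485 + 928 + 788 + 112 = 2313
ΣP(t=0)Q(t=0) = 4×97 + 9×116 + 2×394 + 2×56 = 388 + 1044 + 788 + 112 = 2332
link = 2313/2332 = 0.991852
Link t=1→t=2:
ΣP(t=2)Q(t=1) = 6×99 + 7×132 + 2×393 + 2×55 = 594 + 924 + 786 + 110 = 2414
ΣP(t=1)Q(t=1) = 5×99 + 8×132 + 2×393 + 2×55 = 495 + 1056 + 786 + 110 = 2447
link = 2414/2447 = 0.986514
Chained index = 100 × 0.991852 × 0.986514 = 97.8476

97.85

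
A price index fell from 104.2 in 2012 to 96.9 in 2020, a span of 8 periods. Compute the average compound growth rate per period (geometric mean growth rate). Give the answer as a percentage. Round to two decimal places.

Growth factor = (96.9/104.2)^(1/8) = (0.929942)^(1/8) = 0.990962
Growth rate = 0.990962 − 1 = -0.009038 = -0.9038%

-0.90%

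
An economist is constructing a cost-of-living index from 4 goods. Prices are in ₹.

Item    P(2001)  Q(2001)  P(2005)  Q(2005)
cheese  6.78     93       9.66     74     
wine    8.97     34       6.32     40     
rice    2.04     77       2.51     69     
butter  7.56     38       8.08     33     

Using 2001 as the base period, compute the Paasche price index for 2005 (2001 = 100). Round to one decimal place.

Paasche price index uses current-period quantities as weights.
ΣP(2005)·Q(2005) = 9.66×74 + 6.32×40 + 2.51×69 + 8.08×33 = 714.84 + 252.8 + 173.19 + 266.64 = 1407.47
ΣP(2001)·Q(2005) = 6.78×74 + 8.97×40 + 2.04×69 + 7.56×33 = 501.72 + 358.8 + 140.76 + 249.48 = 1250.76
Index = 1407.47 / 1250.76 × 100 = 112.5292

112.5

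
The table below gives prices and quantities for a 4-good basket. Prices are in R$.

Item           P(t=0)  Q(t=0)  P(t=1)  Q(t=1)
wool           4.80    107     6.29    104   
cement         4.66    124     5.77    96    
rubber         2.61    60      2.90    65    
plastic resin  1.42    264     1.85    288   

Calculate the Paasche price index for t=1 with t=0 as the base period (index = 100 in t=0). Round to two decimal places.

126.50

Paasche price index uses current-period quantities as weights.
ΣP(t=1)·Q(t=1) = 6.29×104 + 5.77×96 + 2.90×65 + 1.85×288 = 654.16 + 553.92 + 188.5 + 532.8 = 1929.38
ΣP(t=0)·Q(t=1) = 4.80×104 + 4.66×96 + 2.61×65 + 1.42×288 = 499.2 + 447.36 + 169.65 + 408.96 = 1525.17
Index = 1929.38 / 1525.17 × 100 = 126.5026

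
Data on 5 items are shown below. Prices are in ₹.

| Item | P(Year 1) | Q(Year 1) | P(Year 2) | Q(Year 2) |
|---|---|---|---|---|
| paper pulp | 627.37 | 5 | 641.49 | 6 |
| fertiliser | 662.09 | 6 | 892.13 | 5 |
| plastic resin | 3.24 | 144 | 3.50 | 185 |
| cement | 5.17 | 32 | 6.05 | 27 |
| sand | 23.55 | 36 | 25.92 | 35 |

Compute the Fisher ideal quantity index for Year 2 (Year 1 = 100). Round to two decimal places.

Laspeyres component (base-period weights):
ΣP(Year 1)Q(Year 2) = 627.37×6 + 662.09×5 + 3.24×185 + 5.17×27 + 23.55×35 = 3764.22 + 3310.45 + 599.4 + 139.59 + 824.25 = 8637.91
ΣP(Year 1)Q(Year 1) = 627.37×5 + 662.09×6 + 3.24×144 + 5.17×32 + 23.55×36 = 3136.85 + 3972.54 + 466.56 + 165.44 + 847.8 = 8589.19
L = 8637.91 / 8589.19 × 100 = 100.5672
Paasche component (current-period weights):
ΣP(Year 2)Q(Year 2) = 641.49×6 + 892.13×5 + 3.50×185 + 6.05×27 + 25.92×35 = 3848.94 + 4460.65 + 647.5 + 163.35 + 907.2 = 10027.64
ΣP(Year 2)Q(Year 1) = 641.49×5 + 892.13×6 + 3.50×144 + 6.05×32 + 25.92×36 = 3207.45 + 5352.78 + 504 + 193.6 + 933.12 = 10190.95
P = 10027.64 / 10190.95 × 100 = 98.3975
Fisher = √(L × P) = √(100.5672 × 98.3975) = 99.4764

99.48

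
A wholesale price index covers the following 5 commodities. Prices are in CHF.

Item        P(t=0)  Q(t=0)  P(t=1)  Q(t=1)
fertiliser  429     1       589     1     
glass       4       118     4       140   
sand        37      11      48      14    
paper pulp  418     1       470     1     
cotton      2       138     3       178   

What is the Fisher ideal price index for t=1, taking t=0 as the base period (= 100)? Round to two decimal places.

123.69

Laspeyres component (base-period weights):
ΣP(t=1)Q(t=0) = 589×1 + 4×118 + 48×11 + 470×1 + 3×138 = 589 + 472 + 528 + 470 + 414 = 2473
ΣP(t=0)Q(t=0) = 429×1 + 4×118 + 37×11 + 418×1 + 2×138 = 429 + 472 + 407 + 418 + 276 = 2002
L = 2473 / 2002 × 100 = 123.5265
Paasche component (current-period weights):
ΣP(t=1)Q(t=1) = 589×1 + 4×140 + 48×14 + 470×1 + 3×178 = 589 + 560 + 672 + 470 + 534 = 2825
ΣP(t=0)Q(t=1) = 429×1 + 4×140 + 37×14 + 418×1 + 2×178 = 429 + 560 + 518 + 418 + 356 = 2281
P = 2825 / 2281 × 100 = 123.8492
Fisher = √(L × P) = √(123.5265 × 123.8492) = 123.6877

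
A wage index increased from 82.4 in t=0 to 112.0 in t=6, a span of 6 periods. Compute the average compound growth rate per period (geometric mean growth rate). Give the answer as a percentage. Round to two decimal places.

Growth factor = (112.0/82.4)^(1/6) = (1.359223)^(1/6) = 1.052483
Growth rate = 1.052483 − 1 = 0.052483 = 5.2483%

5.25%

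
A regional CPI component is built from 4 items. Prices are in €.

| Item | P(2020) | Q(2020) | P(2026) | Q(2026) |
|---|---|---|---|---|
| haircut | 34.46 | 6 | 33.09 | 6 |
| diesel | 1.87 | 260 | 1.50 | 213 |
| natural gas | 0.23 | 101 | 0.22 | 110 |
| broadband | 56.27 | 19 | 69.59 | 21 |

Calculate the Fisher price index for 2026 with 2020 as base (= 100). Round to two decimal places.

109.42

Laspeyres component (base-period weights):
ΣP(2026)Q(2020) = 33.09×6 + 1.50×260 + 0.22×101 + 69.59×19 = 198.54 + 390 + 22.22 + 1322.21 = 1932.97
ΣP(2020)Q(2020) = 34.46×6 + 1.87×260 + 0.23×101 + 56.27×19 = 206.76 + 486.2 + 23.23 + 1069.13 = 1785.32
L = 1932.97 / 1785.32 × 100 = 108.2702
Paasche component (current-period weights):
ΣP(2026)Q(2026) = 33.09×6 + 1.50×213 + 0.22×110 + 69.59×21 = 198.54 + 319.5 + 24.2 + 1461.39 = 2003.63
ΣP(2020)Q(2026) = 34.46×6 + 1.87×213 + 0.23×110 + 56.27×21 = 206.76 + 398.31 + 25.3 + 1181.67 = 1812.04
P = 2003.63 / 1812.04 × 100 = 110.5732
Fisher = √(L × P) = √(108.2702 × 110.5732) = 109.4156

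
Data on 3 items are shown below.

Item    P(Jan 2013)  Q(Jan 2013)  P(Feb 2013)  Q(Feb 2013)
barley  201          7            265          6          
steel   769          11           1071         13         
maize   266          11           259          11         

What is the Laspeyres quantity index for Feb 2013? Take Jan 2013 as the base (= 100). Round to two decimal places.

110.45

Laspeyres quantity index uses base-period prices as weights.
ΣP(Jan 2013)·Q(Feb 2013) = 201×6 + 769×13 + 266×11 = 1206 + 9997 + 2926 = 14129
ΣP(Jan 2013)·Q(Jan 2013) = 201×7 + 769×11 + 266×11 = 1407 + 8459 + 2926 = 12792
Index = 14129 / 12792 × 100 = 110.4518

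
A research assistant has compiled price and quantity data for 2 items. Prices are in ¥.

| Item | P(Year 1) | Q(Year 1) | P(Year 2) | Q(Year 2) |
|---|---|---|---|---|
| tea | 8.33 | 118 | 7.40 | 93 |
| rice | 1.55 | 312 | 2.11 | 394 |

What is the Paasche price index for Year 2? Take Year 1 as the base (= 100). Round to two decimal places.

Paasche price index uses current-period quantities as weights.
ΣP(Year 2)·Q(Year 2) = 7.40×93 + 2.11×394 = 688.2 + 831.34 = 1519.54
ΣP(Year 1)·Q(Year 2) = 8.33×93 + 1.55×394 = 774.69 + 610.7 = 1385.39
Index = 1519.54 / 1385.39 × 100 = 109.6832

109.68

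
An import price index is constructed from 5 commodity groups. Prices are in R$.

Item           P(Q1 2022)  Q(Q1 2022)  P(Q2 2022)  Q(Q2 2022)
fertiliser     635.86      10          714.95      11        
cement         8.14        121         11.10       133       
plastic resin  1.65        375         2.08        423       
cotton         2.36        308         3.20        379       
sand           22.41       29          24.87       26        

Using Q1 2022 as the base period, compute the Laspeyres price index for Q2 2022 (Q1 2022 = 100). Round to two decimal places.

117.56

Laspeyres price index uses base-period quantities as weights.
ΣP(Q2 2022)·Q(Q1 2022) = 714.95×10 + 11.10×121 + 2.08×375 + 3.20×308 + 24.87×29 = 7149.5 + 1343.1 + 780 + 985.6 + 721.23 = 10979.43
ΣP(Q1 2022)·Q(Q1 2022) = 635.86×10 + 8.14×121 + 1.65×375 + 2.36×308 + 22.41×29 = 6358.6 + 984.94 + 618.75 + 726.88 + 649.89 = 9339.06
Index = 10979.43 / 9339.06 × 100 = 117.5646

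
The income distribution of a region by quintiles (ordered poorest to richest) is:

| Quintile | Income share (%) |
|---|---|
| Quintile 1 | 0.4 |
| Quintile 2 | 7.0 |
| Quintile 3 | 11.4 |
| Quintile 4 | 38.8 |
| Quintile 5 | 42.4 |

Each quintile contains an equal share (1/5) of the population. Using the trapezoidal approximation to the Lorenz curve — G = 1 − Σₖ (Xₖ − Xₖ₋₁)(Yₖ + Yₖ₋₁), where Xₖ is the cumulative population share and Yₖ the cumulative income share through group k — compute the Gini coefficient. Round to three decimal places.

Cumulative income shares Yₖ: 0.0040, 0.0740, 0.1880, 0.5760, 1.0000
Σ (Xₖ−Xₖ₋₁)(Yₖ+Yₖ₋₁) = (1/5)(0.0040+0.0000) + (1/5)(0.0740+0.0040) + (1/5)(0.1880+0.0740) + (1/5)(0.5760+0.1880) + (1/5)(1.0000+0.5760)
  = 0.0008 + 0.0156 + 0.0524 + 0.1528 + 0.3152 = 0.5368
G = 1 − 0.5368 = 0.4632

0.463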